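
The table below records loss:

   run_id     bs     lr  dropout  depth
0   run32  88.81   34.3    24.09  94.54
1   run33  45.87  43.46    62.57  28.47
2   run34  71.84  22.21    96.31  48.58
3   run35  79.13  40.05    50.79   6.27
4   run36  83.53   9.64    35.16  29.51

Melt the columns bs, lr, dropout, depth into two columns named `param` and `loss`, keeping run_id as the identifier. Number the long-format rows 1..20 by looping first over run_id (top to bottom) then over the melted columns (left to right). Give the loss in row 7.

62.57

20 rows total (5 × 4). Row 7: index ⌊(7-1)/4⌋ = 1 into run_id → run33; (7-1) mod 4 = 2 into the melted columns → dropout.
So row 7 is (run33, dropout, 62.57); loss = 62.57.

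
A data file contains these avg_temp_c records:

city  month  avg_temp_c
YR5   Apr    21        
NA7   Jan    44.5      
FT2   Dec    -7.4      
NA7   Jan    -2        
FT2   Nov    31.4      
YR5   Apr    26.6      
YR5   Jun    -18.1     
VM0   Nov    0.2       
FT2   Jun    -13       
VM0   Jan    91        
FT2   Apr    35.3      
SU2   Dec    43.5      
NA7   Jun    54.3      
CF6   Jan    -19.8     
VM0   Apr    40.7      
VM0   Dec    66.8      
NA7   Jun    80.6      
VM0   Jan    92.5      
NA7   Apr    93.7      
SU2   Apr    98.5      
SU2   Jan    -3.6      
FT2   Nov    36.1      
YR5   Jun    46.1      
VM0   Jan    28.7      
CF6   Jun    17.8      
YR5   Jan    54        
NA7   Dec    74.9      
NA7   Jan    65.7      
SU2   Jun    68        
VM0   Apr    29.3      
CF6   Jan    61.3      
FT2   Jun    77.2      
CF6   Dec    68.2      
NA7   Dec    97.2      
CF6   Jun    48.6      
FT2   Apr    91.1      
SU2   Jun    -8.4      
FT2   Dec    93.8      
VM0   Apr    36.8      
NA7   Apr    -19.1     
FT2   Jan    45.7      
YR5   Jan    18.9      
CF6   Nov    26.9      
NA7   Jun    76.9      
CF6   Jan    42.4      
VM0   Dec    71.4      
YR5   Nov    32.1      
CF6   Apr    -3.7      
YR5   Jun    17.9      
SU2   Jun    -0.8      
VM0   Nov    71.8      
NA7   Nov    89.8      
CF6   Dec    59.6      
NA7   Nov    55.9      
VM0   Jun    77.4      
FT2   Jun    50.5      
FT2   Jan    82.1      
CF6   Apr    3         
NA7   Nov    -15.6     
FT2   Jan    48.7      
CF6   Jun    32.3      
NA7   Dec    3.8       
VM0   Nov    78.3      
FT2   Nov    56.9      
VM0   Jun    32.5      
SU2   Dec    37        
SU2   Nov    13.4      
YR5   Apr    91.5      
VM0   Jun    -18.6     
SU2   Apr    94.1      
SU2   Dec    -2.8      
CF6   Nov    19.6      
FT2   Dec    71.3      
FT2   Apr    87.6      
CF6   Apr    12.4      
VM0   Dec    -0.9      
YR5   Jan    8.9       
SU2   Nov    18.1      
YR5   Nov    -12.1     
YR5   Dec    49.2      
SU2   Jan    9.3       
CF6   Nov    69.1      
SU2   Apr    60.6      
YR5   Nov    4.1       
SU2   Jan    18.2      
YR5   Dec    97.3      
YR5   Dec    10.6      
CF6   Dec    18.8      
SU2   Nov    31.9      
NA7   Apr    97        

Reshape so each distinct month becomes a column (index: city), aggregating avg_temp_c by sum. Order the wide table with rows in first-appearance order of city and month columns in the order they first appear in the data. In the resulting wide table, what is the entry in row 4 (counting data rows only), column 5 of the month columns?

With rows in first-appearance order of city, row 4 is city=VM0. month columns in first-appearance order: Apr, Jan, Dec, Nov, Jun; column 5 is Jun.
Long rows with city=VM0, month=Jun: 77.4 + 32.5 + -18.6 = 91.3.

91.3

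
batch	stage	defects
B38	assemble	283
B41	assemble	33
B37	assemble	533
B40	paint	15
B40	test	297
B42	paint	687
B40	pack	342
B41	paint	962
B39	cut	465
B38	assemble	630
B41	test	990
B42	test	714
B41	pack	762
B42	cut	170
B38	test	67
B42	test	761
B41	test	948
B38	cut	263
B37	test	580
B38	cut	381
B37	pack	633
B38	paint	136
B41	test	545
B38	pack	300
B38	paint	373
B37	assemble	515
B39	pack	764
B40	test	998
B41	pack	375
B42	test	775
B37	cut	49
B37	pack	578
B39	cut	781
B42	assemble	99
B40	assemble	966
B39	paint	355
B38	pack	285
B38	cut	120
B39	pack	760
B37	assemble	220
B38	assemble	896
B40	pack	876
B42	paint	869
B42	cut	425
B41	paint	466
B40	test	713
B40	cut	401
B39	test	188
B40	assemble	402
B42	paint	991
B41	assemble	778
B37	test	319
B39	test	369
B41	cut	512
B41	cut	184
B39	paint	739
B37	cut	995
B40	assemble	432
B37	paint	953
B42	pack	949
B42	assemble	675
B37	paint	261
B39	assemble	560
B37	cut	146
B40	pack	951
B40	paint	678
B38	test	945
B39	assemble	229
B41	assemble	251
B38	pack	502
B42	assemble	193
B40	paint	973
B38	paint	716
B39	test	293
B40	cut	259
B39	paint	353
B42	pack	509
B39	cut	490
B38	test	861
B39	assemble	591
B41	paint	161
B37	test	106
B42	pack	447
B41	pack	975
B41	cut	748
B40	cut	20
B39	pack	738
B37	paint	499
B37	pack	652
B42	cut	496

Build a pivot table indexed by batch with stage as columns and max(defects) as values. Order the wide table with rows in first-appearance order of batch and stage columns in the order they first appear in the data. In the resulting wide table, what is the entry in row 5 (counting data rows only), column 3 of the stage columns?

775

With rows in first-appearance order of batch, row 5 is batch=B42. stage columns in first-appearance order: assemble, paint, test, pack, cut; column 3 is test.
Long rows with batch=B42, stage=test: max(714, 761, 775) = 775.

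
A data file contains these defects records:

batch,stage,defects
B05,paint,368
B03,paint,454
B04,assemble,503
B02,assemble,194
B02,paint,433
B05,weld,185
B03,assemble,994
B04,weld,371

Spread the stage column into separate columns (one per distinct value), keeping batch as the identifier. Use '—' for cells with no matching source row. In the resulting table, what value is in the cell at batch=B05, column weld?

The long row with batch=B05, stage=weld has defects=185.

185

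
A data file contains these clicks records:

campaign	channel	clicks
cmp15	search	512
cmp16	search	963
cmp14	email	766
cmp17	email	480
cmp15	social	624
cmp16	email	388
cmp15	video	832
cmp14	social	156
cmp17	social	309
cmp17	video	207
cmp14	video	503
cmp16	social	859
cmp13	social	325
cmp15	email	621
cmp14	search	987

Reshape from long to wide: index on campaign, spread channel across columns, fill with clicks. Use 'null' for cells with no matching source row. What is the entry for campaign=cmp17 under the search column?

null

No long-format row has campaign=cmp17 and channel=search, so the cell is null.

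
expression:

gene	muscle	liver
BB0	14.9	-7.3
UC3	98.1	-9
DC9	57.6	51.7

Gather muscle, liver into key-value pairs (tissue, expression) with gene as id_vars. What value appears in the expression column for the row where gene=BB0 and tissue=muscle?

Unpivoting turns each (gene, wide-column) pair into one long row.
The wide cell at row BB0, column muscle holds 14.9, so the long row (BB0, muscle) has expression=14.9.

14.9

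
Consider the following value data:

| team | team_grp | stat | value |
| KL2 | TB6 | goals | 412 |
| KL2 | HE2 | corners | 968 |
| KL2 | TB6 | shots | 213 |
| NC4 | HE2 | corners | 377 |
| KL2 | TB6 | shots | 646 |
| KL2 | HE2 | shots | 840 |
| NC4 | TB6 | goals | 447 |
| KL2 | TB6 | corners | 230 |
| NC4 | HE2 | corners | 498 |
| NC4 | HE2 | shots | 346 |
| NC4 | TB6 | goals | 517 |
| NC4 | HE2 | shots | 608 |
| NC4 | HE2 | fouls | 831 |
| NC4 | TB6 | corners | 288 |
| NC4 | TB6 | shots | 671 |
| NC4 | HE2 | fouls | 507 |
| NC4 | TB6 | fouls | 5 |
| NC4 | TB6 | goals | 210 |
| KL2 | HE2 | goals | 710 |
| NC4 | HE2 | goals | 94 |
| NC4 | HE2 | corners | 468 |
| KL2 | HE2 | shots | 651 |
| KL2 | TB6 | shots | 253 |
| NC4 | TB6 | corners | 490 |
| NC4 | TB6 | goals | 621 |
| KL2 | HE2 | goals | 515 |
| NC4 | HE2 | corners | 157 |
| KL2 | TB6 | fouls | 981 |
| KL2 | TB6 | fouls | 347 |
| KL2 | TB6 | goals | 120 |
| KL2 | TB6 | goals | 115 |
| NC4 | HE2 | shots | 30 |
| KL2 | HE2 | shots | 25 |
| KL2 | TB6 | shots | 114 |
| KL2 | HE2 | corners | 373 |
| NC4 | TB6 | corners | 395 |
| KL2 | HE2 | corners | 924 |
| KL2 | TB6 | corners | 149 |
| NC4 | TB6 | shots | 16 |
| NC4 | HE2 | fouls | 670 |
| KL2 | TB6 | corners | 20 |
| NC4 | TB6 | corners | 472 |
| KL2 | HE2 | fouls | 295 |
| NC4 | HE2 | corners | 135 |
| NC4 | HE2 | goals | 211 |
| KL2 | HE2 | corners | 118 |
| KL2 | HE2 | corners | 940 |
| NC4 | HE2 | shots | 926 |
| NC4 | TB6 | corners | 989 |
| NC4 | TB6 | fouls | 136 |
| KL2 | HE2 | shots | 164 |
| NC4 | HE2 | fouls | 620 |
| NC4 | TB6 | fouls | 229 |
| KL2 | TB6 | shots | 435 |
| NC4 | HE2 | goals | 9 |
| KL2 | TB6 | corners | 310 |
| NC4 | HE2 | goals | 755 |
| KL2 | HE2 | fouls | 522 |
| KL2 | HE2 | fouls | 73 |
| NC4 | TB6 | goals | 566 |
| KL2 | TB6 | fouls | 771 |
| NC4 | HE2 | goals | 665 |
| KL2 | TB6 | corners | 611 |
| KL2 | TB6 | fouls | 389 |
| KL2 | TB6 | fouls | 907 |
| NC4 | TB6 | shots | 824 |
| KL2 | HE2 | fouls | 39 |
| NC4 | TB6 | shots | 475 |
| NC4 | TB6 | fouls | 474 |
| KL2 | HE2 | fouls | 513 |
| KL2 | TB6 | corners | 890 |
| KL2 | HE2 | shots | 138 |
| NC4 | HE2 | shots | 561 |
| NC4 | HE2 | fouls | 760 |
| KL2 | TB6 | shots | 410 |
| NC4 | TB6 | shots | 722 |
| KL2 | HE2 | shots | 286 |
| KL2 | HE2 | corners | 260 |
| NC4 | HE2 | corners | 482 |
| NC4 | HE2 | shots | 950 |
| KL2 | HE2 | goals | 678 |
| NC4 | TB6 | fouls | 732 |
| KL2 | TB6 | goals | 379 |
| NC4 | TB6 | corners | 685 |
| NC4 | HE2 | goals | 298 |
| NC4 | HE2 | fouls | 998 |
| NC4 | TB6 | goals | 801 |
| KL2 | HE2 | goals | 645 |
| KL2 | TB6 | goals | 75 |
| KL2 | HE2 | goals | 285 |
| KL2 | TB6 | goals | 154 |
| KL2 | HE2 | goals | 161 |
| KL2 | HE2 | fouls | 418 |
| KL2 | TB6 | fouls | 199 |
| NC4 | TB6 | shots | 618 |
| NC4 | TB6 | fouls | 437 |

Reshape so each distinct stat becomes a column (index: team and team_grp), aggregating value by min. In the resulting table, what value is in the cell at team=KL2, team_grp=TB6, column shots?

114

Rows with team=KL2, team_grp=TB6 and stat=shots: value values are 213, 646, 253, 114, 435, 410.
min(213, 646, 253, 114, 435, 410) = 114.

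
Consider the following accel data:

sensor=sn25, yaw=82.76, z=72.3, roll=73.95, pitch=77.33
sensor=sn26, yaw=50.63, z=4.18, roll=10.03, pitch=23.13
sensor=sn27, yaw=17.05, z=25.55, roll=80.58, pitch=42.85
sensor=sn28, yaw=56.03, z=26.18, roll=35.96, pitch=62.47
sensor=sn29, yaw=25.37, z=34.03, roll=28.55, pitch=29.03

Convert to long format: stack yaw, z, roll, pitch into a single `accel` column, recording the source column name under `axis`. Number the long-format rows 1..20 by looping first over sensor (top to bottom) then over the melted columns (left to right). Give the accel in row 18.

34.03

20 rows total (5 × 4). Row 18: index ⌊(18-1)/4⌋ = 4 into sensor → sn29; (18-1) mod 4 = 1 into the melted columns → z.
So row 18 is (sn29, z, 34.03); accel = 34.03.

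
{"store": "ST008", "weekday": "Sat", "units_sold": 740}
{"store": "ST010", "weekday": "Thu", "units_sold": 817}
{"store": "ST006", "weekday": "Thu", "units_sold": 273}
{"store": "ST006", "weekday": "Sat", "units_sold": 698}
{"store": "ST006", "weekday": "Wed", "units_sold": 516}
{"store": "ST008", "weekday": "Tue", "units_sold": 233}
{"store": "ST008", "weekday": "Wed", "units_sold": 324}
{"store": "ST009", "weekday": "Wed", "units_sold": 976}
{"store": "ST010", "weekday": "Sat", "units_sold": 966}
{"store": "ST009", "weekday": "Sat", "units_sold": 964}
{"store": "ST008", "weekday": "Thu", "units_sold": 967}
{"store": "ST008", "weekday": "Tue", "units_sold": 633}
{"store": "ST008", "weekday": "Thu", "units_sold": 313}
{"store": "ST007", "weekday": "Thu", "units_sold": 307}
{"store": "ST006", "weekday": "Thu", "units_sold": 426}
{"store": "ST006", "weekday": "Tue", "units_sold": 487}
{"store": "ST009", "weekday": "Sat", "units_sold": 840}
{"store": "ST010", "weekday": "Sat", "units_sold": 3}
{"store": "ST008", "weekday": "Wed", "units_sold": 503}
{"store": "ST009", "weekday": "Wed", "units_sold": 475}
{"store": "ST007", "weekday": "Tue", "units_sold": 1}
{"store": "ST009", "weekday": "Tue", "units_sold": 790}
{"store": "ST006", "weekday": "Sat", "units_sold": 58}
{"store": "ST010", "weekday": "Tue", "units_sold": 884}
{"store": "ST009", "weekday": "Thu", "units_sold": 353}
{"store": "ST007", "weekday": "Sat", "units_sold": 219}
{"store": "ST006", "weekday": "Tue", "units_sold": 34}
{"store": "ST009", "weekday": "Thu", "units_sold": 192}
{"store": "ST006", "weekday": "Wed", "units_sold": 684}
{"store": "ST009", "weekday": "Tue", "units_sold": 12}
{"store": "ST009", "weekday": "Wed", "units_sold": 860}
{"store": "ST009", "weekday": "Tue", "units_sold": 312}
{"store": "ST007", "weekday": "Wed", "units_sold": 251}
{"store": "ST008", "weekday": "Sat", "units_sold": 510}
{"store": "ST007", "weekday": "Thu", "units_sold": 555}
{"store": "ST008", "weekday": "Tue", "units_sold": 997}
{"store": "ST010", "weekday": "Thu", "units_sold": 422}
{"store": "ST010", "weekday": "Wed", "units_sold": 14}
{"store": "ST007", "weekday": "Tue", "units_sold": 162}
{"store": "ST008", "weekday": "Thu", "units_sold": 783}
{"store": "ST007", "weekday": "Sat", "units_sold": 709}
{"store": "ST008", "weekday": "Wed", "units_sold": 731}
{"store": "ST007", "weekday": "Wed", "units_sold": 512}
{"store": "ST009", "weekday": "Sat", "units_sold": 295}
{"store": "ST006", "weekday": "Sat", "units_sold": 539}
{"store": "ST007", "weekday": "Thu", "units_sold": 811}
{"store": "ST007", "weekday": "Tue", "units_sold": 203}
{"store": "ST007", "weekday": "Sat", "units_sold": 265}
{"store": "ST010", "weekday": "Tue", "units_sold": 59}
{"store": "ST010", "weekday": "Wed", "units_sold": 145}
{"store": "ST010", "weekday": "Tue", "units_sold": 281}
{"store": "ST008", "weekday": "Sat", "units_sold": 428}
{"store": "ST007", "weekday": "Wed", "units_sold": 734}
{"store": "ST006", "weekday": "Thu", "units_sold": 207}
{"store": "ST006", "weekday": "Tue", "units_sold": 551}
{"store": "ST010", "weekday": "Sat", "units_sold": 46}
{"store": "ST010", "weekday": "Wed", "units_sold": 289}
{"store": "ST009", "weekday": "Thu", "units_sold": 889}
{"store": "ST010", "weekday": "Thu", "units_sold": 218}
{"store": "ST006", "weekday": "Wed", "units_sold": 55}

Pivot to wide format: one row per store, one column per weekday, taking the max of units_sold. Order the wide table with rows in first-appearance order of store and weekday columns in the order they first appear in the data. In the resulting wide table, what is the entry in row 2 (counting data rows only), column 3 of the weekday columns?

289

With rows in first-appearance order of store, row 2 is store=ST010. weekday columns in first-appearance order: Sat, Thu, Wed, Tue; column 3 is Wed.
Long rows with store=ST010, weekday=Wed: max(14, 145, 289) = 289.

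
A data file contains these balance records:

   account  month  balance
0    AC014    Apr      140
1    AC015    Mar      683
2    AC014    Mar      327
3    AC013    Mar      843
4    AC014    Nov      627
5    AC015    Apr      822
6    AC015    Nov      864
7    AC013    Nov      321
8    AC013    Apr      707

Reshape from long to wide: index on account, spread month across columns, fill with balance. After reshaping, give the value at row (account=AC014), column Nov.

627

Wide layout: rows indexed by account, columns are the 3 distinct month values (Apr, Mar, Nov).
Cell (account=AC014, month=Nov) draws from the long row where account=AC014 and month=Nov, which has balance=627.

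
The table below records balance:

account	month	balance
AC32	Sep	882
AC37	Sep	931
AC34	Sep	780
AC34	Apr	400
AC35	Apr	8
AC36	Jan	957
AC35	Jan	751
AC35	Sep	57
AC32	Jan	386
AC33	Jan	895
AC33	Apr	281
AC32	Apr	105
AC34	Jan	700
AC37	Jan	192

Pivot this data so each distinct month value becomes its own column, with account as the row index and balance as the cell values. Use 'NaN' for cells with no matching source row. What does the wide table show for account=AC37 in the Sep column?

931

The long row with account=AC37, month=Sep has balance=931.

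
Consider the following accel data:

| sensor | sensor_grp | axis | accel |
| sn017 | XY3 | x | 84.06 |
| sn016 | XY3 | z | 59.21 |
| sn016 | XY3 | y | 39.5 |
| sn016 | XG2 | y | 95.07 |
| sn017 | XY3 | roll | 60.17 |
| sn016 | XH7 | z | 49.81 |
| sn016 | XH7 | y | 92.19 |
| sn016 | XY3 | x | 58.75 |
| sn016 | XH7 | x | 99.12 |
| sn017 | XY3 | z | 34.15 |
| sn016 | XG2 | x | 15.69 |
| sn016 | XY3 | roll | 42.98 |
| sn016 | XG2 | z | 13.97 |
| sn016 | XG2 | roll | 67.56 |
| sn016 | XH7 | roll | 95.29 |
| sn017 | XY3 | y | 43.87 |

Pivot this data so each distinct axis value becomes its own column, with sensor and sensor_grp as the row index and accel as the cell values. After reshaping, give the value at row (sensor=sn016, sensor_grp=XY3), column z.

59.21

Wide layout: rows indexed by sensor and sensor_grp, columns are the 4 distinct axis values (x, z, y, roll).
Cell (sensor=sn016, sensor_grp=XY3, axis=z) draws from the long row where sensor=sn016, sensor_grp=XY3 and axis=z, which has accel=59.21.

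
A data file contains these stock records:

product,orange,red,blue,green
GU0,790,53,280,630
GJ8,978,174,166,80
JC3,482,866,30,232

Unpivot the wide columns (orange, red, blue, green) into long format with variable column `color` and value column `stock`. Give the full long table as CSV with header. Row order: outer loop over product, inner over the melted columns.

Each (product, column) pair becomes one row: 3 × 4 = 12 rows.
For example, (GU0, orange) → stock=790.

product,color,stock
GU0,orange,790
GU0,red,53
GU0,blue,280
GU0,green,630
GJ8,orange,978
GJ8,red,174
GJ8,blue,166
GJ8,green,80
JC3,orange,482
JC3,red,866
JC3,blue,30
JC3,green,232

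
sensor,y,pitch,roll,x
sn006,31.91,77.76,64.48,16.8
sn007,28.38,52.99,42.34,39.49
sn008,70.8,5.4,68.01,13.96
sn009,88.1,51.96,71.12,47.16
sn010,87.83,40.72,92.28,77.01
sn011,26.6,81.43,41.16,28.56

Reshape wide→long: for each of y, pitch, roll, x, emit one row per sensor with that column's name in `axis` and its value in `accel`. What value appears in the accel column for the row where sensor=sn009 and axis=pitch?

51.96

Unpivoting turns each (sensor, wide-column) pair into one long row.
The wide cell at row sn009, column pitch holds 51.96, so the long row (sn009, pitch) has accel=51.96.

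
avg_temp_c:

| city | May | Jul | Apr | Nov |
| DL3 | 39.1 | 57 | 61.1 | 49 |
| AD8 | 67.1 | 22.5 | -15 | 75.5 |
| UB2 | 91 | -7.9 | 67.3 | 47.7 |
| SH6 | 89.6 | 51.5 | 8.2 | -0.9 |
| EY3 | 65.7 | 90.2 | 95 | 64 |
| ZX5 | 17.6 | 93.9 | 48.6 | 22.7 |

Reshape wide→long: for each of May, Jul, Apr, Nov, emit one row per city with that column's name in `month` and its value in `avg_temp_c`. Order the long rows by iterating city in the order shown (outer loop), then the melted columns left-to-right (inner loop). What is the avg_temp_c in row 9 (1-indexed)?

24 rows total (6 × 4). Row 9: index ⌊(9-1)/4⌋ = 2 into city → UB2; (9-1) mod 4 = 0 into the melted columns → May.
So row 9 is (UB2, May, 91); avg_temp_c = 91.

91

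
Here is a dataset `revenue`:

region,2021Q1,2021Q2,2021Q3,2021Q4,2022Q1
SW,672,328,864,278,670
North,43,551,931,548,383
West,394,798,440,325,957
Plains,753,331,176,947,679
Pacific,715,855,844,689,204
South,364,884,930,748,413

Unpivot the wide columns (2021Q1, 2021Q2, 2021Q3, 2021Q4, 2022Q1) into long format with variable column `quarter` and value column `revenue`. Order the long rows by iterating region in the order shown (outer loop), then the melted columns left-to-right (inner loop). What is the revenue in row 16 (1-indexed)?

30 rows total (6 × 5). Row 16: index ⌊(16-1)/5⌋ = 3 into region → Plains; (16-1) mod 5 = 0 into the melted columns → 2021Q1.
So row 16 is (Plains, 2021Q1, 753); revenue = 753.

753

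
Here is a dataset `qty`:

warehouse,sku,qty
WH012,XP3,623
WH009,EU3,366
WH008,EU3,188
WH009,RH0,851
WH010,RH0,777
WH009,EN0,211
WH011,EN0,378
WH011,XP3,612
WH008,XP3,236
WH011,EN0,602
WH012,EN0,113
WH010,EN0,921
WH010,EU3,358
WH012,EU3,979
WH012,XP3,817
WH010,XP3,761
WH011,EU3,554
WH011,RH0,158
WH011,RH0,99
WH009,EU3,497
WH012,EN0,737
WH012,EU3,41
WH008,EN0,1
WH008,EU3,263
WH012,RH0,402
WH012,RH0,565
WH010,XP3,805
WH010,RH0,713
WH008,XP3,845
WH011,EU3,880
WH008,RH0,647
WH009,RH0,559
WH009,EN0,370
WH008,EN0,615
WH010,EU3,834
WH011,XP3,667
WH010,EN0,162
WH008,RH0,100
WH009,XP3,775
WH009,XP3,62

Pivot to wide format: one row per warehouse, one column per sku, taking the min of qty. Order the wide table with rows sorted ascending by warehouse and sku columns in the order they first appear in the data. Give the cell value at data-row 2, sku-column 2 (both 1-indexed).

366

With rows sorted ascending by warehouse, row 2 is warehouse=WH009. sku columns in first-appearance order: XP3, EU3, RH0, EN0; column 2 is EU3.
Long rows with warehouse=WH009, sku=EU3: min(366, 497) = 366.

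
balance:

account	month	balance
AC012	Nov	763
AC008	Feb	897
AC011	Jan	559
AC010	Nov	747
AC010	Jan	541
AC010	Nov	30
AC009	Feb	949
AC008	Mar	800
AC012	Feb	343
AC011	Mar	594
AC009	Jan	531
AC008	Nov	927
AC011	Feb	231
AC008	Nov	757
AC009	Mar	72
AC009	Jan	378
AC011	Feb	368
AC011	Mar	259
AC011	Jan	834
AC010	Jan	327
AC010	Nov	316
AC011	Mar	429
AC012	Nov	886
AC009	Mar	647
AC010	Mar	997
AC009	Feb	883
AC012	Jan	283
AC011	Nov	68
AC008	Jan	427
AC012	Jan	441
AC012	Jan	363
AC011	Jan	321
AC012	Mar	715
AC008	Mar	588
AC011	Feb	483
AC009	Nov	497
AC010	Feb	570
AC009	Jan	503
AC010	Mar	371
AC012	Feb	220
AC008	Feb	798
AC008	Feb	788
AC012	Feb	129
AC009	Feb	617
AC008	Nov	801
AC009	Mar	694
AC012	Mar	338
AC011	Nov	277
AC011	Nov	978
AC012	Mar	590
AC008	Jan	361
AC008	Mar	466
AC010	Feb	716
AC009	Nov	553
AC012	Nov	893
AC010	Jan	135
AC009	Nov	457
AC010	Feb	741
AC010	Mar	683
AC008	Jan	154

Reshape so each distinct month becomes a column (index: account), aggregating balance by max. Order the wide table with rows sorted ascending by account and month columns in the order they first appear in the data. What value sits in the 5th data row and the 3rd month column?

With rows sorted ascending by account, row 5 is account=AC012. month columns in first-appearance order: Nov, Feb, Jan, Mar; column 3 is Jan.
Long rows with account=AC012, month=Jan: max(283, 441, 363) = 441.

441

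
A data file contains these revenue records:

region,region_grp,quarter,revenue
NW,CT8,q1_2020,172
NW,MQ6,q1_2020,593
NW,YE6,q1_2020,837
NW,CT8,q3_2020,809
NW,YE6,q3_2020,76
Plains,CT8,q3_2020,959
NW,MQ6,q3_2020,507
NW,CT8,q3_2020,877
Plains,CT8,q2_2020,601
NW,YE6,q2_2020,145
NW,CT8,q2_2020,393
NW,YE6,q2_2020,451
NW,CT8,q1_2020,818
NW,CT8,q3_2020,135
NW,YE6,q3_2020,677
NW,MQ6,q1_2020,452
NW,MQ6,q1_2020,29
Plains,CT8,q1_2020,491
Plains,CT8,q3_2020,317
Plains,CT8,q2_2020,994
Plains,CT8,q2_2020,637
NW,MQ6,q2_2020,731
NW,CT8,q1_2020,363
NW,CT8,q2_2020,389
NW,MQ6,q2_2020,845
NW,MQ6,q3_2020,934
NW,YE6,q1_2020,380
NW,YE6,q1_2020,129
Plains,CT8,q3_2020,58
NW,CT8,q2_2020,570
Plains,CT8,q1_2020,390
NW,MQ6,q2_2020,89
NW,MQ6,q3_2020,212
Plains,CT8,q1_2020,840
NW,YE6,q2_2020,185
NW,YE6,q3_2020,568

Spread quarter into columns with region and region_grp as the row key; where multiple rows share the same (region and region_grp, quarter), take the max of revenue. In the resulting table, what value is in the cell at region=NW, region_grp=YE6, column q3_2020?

Rows with region=NW, region_grp=YE6 and quarter=q3_2020: revenue values are 76, 677, 568.
max(76, 677, 568) = 677.

677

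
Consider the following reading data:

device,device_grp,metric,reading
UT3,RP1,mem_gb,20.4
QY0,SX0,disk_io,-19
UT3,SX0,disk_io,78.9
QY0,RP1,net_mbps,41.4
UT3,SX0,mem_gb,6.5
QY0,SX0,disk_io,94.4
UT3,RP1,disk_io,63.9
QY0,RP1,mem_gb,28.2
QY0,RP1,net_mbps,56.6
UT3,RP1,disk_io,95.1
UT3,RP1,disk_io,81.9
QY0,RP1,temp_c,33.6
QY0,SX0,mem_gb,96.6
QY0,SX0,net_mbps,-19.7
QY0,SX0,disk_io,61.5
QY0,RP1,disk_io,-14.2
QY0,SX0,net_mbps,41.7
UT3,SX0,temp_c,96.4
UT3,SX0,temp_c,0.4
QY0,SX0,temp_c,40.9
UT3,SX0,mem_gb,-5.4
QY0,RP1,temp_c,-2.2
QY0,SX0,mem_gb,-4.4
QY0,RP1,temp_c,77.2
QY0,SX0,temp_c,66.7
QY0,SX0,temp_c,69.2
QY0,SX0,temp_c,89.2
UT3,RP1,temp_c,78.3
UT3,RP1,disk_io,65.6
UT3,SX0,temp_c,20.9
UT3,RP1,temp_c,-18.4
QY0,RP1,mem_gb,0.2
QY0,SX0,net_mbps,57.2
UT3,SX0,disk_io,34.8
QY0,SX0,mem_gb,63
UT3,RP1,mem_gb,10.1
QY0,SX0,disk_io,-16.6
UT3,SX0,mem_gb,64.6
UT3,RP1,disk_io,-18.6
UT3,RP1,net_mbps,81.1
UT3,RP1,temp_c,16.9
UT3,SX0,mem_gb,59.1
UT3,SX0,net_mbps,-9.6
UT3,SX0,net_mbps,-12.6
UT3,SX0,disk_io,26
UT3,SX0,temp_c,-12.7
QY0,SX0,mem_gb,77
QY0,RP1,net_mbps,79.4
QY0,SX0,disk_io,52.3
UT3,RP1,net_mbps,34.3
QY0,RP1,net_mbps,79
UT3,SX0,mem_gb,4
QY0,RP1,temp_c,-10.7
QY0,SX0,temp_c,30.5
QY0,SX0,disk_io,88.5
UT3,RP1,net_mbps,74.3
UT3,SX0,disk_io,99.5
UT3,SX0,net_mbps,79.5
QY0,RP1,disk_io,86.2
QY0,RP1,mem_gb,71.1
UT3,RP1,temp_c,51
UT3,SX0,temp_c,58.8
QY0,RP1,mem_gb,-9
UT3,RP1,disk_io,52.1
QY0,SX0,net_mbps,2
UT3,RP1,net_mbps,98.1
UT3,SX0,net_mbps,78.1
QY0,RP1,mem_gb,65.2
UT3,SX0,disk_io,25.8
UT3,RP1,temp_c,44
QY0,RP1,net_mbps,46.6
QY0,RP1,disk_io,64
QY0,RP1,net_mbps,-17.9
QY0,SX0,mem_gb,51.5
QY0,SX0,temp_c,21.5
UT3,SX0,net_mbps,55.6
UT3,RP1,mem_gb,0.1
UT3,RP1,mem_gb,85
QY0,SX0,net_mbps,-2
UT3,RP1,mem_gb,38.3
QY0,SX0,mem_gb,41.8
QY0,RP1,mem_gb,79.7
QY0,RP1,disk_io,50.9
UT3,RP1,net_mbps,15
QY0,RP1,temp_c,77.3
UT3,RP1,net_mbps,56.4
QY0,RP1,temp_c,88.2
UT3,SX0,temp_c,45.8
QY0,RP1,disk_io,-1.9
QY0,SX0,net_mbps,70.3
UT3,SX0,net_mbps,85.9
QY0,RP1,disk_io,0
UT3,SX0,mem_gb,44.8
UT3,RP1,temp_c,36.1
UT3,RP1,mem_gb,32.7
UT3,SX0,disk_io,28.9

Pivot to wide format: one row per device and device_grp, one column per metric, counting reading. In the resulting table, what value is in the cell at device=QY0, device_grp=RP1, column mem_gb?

6

Rows with device=QY0, device_grp=RP1 and metric=mem_gb: reading values are 28.2, 0.2, 71.1, -9, 65.2, 79.7.
6 rows match — count = 6.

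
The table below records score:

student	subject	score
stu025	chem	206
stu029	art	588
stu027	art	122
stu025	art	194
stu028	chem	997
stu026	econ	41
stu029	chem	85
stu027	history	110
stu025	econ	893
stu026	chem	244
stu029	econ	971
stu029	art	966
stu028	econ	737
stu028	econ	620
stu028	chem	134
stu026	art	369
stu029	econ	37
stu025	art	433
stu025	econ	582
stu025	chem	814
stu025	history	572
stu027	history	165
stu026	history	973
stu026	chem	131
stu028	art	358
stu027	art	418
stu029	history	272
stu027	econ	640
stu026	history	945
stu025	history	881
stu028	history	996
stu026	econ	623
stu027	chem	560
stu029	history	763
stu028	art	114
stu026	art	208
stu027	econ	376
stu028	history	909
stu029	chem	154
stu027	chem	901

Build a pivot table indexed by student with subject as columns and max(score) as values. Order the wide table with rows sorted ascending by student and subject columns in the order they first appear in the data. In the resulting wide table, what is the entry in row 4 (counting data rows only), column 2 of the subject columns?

With rows sorted ascending by student, row 4 is student=stu028. subject columns in first-appearance order: chem, art, econ, history; column 2 is art.
Long rows with student=stu028, subject=art: max(358, 114) = 358.

358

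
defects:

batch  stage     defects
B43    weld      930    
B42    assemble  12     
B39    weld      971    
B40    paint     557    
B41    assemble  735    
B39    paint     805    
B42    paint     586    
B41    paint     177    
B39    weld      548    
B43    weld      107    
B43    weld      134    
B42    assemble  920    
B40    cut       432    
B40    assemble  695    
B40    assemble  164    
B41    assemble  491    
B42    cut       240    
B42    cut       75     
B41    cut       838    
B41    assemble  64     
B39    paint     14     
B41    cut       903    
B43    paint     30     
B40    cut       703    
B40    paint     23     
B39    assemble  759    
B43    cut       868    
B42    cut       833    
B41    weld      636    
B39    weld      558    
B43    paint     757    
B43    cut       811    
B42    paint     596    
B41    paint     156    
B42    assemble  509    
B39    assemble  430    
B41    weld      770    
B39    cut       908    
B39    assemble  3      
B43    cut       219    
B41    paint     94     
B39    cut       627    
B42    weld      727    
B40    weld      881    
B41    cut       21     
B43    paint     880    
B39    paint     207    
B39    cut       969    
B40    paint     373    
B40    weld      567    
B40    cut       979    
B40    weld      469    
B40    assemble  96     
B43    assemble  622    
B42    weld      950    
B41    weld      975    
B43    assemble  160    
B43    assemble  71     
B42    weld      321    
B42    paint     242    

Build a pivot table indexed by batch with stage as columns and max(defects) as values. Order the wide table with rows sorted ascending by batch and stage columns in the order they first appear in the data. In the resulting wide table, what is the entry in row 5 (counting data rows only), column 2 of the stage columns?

622

With rows sorted ascending by batch, row 5 is batch=B43. stage columns in first-appearance order: weld, assemble, paint, cut; column 2 is assemble.
Long rows with batch=B43, stage=assemble: max(622, 160, 71) = 622.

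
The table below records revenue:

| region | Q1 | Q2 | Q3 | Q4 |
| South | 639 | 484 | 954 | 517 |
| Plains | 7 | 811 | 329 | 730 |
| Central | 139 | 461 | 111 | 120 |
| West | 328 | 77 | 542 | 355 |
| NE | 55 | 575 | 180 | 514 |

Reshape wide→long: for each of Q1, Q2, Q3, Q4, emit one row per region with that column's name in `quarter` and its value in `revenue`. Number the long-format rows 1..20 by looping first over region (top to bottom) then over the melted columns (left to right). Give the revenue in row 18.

20 rows total (5 × 4). Row 18: index ⌊(18-1)/4⌋ = 4 into region → NE; (18-1) mod 4 = 1 into the melted columns → Q2.
So row 18 is (NE, Q2, 575); revenue = 575.

575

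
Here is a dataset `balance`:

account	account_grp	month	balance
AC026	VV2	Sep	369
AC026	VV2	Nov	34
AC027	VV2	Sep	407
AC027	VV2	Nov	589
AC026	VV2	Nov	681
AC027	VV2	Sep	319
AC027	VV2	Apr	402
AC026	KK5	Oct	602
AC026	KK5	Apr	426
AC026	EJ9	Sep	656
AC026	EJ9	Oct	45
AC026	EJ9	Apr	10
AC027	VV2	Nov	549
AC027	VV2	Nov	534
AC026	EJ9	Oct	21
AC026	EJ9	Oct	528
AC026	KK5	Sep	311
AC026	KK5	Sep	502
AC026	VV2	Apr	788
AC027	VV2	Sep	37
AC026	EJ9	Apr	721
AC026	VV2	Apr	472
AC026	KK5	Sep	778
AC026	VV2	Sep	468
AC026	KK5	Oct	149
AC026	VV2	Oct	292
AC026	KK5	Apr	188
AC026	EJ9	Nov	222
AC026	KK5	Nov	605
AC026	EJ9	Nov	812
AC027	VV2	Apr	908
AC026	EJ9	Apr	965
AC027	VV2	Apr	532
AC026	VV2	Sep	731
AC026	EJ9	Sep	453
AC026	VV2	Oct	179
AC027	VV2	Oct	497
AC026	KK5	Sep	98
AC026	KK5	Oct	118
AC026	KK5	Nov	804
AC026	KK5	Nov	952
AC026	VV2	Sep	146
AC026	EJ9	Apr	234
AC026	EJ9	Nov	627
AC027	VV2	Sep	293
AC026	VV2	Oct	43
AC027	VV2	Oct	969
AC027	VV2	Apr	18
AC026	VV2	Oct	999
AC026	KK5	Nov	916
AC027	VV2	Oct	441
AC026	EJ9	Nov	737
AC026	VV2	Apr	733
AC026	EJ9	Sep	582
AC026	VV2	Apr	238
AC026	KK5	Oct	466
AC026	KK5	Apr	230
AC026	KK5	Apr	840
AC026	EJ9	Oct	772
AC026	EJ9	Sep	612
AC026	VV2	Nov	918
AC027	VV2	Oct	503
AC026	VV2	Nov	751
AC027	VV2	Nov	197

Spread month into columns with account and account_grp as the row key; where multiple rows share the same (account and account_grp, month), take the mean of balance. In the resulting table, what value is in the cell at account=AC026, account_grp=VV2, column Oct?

Rows with account=AC026, account_grp=VV2 and month=Oct: balance values are 292, 179, 43, 999.
(292 + 179 + 43 + 999) / 4 = 378.25.

378.25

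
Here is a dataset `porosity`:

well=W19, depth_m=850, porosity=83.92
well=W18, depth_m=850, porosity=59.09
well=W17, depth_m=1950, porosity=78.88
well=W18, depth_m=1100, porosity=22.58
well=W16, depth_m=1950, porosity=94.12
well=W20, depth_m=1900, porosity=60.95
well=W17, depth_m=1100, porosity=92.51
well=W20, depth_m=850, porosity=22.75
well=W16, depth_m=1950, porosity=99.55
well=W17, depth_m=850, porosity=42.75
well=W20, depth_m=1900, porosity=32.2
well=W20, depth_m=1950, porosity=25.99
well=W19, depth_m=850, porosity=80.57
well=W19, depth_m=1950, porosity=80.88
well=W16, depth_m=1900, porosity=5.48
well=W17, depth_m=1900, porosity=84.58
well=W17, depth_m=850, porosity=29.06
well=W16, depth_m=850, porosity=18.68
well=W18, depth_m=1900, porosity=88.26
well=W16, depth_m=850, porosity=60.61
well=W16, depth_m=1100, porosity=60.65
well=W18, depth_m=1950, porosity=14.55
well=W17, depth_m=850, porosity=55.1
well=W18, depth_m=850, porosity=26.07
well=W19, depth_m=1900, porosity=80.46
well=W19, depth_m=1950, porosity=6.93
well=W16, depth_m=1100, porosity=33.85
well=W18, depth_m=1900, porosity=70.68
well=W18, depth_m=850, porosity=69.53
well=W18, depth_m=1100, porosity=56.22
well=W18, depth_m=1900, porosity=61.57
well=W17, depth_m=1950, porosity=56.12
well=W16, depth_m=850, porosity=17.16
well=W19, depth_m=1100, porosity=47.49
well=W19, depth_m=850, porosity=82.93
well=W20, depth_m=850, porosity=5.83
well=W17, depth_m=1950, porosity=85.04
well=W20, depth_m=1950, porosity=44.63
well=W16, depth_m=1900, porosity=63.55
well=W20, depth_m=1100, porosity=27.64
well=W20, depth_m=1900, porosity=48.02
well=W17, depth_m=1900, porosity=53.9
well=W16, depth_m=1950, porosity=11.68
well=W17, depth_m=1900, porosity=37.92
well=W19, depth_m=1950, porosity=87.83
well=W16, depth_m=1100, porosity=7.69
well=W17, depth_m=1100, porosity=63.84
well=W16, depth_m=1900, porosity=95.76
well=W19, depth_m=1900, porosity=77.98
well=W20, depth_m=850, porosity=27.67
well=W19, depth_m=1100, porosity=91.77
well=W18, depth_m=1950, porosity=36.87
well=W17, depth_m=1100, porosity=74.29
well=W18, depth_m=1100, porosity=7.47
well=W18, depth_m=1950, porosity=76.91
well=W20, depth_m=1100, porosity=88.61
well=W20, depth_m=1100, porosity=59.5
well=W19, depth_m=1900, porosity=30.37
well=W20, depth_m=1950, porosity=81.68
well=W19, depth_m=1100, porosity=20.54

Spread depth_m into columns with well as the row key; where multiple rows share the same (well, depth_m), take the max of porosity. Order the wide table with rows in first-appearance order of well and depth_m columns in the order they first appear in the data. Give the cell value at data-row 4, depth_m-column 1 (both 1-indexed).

60.61

With rows in first-appearance order of well, row 4 is well=W16. depth_m columns in first-appearance order: 850, 1950, 1100, 1900; column 1 is 850.
Long rows with well=W16, depth_m=850: max(18.68, 60.61, 17.16) = 60.61.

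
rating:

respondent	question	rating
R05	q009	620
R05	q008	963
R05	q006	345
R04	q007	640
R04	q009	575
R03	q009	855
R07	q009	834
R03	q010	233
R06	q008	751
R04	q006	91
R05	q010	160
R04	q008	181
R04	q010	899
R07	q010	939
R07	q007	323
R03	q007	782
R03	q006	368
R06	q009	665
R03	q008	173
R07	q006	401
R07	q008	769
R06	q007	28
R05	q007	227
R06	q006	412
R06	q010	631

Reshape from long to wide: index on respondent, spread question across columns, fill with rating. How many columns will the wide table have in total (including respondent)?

6

1 column for respondent plus 5 distinct question values → 6 columns.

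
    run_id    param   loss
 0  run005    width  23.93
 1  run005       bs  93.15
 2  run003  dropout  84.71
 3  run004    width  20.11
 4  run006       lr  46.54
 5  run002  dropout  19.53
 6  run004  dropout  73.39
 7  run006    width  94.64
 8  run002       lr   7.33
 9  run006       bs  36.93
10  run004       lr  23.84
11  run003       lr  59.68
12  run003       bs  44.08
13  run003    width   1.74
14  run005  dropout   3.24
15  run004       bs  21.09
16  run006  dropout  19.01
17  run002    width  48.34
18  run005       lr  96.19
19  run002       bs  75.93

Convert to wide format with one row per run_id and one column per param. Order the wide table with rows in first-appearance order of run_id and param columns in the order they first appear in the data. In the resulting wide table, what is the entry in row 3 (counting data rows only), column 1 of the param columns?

With rows in first-appearance order of run_id, row 3 is run_id=run004. param columns in first-appearance order: width, bs, dropout, lr; column 1 is width.
Long rows with run_id=run004, param=width: loss = 20.11.

20.11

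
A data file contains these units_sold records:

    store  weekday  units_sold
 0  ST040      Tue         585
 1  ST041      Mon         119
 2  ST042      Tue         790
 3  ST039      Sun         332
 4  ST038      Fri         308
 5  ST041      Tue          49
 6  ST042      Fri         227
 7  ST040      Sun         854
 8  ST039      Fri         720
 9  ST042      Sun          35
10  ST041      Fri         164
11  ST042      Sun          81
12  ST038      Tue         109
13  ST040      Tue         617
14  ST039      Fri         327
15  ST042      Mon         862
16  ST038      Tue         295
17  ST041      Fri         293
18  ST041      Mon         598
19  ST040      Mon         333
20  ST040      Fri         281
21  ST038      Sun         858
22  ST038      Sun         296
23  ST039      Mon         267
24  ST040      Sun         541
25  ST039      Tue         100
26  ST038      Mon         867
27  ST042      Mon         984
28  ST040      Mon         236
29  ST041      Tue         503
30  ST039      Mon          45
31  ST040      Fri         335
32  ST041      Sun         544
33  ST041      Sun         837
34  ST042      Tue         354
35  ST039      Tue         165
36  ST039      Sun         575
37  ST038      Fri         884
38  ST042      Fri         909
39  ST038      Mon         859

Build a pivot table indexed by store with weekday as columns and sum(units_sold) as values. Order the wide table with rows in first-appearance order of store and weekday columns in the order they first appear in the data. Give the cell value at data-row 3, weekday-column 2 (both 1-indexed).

With rows in first-appearance order of store, row 3 is store=ST042. weekday columns in first-appearance order: Tue, Mon, Sun, Fri; column 2 is Mon.
Long rows with store=ST042, weekday=Mon: 862 + 984 = 1846.

1846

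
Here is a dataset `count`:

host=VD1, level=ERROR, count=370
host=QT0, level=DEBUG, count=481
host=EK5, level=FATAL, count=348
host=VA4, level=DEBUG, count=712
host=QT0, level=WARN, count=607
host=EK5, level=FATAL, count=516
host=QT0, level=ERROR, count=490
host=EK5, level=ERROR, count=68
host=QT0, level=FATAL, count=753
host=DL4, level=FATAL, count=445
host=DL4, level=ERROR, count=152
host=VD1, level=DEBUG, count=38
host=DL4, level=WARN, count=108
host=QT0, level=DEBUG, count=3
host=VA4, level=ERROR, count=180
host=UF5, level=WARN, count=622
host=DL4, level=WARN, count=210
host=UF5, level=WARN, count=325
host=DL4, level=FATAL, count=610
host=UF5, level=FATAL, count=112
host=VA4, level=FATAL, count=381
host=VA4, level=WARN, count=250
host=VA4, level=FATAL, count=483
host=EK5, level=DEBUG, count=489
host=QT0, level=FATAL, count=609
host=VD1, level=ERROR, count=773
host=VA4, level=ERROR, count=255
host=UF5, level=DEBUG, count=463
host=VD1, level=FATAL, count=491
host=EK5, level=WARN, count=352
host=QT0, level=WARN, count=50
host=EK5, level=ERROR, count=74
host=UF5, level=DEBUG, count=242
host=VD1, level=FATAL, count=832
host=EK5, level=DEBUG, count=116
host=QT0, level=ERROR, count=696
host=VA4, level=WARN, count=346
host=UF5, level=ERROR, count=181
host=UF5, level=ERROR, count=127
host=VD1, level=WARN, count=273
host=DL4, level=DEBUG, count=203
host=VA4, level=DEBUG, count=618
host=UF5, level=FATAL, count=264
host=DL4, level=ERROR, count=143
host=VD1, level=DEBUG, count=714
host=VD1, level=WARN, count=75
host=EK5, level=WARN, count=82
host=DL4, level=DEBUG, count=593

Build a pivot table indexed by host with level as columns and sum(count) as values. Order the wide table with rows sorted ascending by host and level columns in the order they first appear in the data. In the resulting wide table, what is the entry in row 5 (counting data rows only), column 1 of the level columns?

With rows sorted ascending by host, row 5 is host=VA4. level columns in first-appearance order: ERROR, DEBUG, FATAL, WARN; column 1 is ERROR.
Long rows with host=VA4, level=ERROR: 180 + 255 = 435.

435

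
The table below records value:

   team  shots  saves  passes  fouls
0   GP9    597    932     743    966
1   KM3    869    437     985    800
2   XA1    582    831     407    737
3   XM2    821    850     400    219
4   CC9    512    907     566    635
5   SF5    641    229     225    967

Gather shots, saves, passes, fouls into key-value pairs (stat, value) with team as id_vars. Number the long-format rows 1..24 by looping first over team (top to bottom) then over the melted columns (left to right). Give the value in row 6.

24 rows total (6 × 4). Row 6: index ⌊(6-1)/4⌋ = 1 into team → KM3; (6-1) mod 4 = 1 into the melted columns → saves.
So row 6 is (KM3, saves, 437); value = 437.

437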